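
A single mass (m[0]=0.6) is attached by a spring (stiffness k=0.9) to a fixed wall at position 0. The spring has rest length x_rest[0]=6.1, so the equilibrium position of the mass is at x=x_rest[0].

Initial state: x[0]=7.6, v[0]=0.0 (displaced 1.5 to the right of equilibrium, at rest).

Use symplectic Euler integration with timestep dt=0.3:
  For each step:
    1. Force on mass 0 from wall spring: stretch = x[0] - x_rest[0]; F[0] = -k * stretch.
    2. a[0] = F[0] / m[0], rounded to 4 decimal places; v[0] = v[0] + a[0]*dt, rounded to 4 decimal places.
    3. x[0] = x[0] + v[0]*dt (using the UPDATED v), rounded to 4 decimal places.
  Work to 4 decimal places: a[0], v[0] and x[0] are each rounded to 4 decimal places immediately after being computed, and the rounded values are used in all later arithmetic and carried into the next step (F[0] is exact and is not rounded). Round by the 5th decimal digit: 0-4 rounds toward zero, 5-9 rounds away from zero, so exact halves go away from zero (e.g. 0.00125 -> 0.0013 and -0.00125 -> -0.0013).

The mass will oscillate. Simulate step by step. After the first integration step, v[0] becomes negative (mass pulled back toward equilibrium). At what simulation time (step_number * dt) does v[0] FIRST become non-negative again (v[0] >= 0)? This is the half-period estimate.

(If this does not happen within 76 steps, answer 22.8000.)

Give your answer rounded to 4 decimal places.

Step 0: x=[7.6000] v=[0.0000]
Step 1: x=[7.3975] v=[-0.6750]
Step 2: x=[7.0198] v=[-1.2589]
Step 3: x=[6.5180] v=[-1.6728]
Step 4: x=[5.9597] v=[-1.8609]
Step 5: x=[5.4204] v=[-1.7978]
Step 6: x=[4.9728] v=[-1.4920]
Step 7: x=[4.6774] v=[-0.9848]
Step 8: x=[4.5740] v=[-0.3446]
Step 9: x=[4.6766] v=[0.3421]
First v>=0 after going negative at step 9, time=2.7000

Answer: 2.7000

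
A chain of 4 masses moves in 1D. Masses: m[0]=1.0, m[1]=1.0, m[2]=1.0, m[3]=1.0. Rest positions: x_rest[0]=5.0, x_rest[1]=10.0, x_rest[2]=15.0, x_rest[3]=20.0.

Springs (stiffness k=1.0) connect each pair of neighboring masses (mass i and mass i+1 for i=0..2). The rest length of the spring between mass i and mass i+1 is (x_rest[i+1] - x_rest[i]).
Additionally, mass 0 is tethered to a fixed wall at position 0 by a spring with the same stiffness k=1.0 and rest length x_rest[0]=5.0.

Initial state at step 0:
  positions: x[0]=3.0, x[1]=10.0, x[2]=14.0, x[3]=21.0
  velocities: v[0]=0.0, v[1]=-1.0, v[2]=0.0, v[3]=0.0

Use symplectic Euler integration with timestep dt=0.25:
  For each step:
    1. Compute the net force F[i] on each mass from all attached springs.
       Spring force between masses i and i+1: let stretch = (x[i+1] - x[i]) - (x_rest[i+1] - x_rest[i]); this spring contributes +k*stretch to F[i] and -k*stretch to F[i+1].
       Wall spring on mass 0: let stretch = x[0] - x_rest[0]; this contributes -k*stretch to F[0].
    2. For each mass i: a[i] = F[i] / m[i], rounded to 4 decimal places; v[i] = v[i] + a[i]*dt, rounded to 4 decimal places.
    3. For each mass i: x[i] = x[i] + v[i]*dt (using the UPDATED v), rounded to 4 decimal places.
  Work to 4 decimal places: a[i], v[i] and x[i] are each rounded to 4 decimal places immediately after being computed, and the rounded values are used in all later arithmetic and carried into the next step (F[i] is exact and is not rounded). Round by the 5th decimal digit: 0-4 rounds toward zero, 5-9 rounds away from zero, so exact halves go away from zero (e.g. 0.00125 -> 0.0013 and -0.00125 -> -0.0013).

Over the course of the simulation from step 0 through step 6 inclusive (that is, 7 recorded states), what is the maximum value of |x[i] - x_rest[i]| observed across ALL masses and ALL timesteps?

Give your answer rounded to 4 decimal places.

Step 0: x=[3.0000 10.0000 14.0000 21.0000] v=[0.0000 -1.0000 0.0000 0.0000]
Step 1: x=[3.2500 9.5625 14.1875 20.8750] v=[1.0000 -1.7500 0.7500 -0.5000]
Step 2: x=[3.6914 9.0195 14.5039 20.6445] v=[1.7656 -2.1719 1.2656 -0.9219]
Step 3: x=[4.2351 8.4863 14.8613 20.3427] v=[2.1748 -2.1328 1.4297 -1.2071]
Step 4: x=[4.7798 8.0858 15.1629 20.0108] v=[2.1788 -1.6019 1.2063 -1.3275]
Step 5: x=[5.2324 7.9210 15.3252 19.6884] v=[1.8104 -0.6591 0.6490 -1.2895]
Step 6: x=[5.5260 8.0510 15.2974 19.4058] v=[1.1745 0.5198 -0.1113 -1.1303]
Max displacement = 2.0790

Answer: 2.0790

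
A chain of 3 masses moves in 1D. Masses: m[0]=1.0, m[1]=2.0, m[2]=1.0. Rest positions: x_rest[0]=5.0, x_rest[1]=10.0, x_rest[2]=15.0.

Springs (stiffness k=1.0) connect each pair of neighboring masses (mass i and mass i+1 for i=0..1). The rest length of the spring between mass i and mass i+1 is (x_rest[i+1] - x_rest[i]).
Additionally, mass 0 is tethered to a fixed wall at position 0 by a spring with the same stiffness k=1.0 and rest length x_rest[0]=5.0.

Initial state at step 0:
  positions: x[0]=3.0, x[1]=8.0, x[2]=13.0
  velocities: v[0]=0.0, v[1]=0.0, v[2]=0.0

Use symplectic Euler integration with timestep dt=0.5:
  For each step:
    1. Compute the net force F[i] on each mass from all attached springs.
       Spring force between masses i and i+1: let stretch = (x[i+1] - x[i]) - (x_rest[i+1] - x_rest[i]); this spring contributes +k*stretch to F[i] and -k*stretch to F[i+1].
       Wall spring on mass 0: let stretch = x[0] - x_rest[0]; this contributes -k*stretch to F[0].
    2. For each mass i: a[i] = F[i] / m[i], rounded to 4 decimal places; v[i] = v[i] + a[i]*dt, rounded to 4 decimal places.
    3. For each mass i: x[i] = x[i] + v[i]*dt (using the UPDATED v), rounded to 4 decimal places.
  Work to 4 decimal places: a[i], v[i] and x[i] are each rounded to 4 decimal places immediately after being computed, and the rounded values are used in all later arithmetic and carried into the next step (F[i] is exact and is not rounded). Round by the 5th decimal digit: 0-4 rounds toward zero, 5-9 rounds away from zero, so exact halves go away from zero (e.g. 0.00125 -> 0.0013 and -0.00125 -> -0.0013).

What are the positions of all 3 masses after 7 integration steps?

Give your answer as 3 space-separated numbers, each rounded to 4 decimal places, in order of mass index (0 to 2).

Answer: 4.3543 10.0222 14.3790

Derivation:
Step 0: x=[3.0000 8.0000 13.0000] v=[0.0000 0.0000 0.0000]
Step 1: x=[3.5000 8.0000 13.0000] v=[1.0000 0.0000 0.0000]
Step 2: x=[4.2500 8.0625 13.0000] v=[1.5000 0.1250 0.0000]
Step 3: x=[4.8907 8.2657 13.0157] v=[1.2813 0.4063 0.0313]
Step 4: x=[5.1525 8.6408 13.0939] v=[0.5235 0.7501 0.1563]
Step 5: x=[4.9982 9.1365 13.3088] v=[-0.3086 0.9913 0.4298]
Step 6: x=[4.6289 9.6364 13.7307] v=[-0.7386 0.9998 0.8437]
Step 7: x=[4.3543 10.0222 14.3790] v=[-0.5493 0.7715 1.2966]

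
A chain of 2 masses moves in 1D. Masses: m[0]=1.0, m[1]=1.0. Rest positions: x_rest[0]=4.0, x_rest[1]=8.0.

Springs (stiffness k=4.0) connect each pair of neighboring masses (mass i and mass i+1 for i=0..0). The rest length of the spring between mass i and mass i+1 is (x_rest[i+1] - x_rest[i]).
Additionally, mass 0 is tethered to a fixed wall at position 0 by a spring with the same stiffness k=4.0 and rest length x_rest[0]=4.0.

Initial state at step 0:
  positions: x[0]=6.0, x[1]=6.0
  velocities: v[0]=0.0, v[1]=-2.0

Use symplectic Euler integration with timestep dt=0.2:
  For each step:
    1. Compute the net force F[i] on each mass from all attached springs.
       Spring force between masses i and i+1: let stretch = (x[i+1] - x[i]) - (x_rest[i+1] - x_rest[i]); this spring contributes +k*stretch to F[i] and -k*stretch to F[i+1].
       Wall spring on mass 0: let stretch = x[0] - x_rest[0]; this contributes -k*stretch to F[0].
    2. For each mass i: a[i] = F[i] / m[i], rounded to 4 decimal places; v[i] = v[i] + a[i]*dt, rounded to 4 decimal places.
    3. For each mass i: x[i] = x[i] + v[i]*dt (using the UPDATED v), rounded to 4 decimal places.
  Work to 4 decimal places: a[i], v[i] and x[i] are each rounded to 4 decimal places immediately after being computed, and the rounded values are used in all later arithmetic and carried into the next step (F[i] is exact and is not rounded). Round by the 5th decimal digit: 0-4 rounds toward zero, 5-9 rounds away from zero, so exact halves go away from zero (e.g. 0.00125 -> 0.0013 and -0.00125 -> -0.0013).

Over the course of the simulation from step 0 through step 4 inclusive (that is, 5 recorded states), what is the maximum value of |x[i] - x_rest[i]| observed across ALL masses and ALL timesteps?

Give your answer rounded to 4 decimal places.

Step 0: x=[6.0000 6.0000] v=[0.0000 -2.0000]
Step 1: x=[5.0400 6.2400] v=[-4.8000 1.2000]
Step 2: x=[3.4656 6.9280] v=[-7.8720 3.4400]
Step 3: x=[1.8907 7.7020] v=[-7.8746 3.8701]
Step 4: x=[0.9431 8.1862] v=[-4.7381 2.4211]
Max displacement = 3.0569

Answer: 3.0569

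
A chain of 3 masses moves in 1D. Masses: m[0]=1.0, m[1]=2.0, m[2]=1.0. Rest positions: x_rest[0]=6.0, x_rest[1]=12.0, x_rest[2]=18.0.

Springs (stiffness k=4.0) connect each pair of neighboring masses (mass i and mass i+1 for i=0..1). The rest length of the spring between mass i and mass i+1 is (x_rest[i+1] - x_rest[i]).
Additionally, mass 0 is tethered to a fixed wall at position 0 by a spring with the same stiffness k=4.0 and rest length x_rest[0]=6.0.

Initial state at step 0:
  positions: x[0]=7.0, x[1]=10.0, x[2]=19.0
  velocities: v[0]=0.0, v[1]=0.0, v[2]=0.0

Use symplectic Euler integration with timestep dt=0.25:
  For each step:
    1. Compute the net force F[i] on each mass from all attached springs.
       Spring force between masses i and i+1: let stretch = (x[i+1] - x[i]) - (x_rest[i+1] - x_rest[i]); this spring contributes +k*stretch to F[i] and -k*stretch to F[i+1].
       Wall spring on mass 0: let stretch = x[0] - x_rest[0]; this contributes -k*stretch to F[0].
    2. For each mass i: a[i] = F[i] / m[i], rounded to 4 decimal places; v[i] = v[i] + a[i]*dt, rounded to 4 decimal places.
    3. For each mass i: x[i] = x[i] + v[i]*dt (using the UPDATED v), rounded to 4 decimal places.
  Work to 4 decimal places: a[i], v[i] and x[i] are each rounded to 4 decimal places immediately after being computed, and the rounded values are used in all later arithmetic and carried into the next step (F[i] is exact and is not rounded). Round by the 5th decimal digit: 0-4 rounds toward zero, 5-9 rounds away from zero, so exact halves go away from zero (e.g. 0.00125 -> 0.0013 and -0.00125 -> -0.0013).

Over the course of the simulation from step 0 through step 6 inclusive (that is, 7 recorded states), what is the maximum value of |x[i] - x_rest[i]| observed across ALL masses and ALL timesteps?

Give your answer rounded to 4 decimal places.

Answer: 2.1347

Derivation:
Step 0: x=[7.0000 10.0000 19.0000] v=[0.0000 0.0000 0.0000]
Step 1: x=[6.0000 10.7500 18.2500] v=[-4.0000 3.0000 -3.0000]
Step 2: x=[4.6875 11.8438 17.1250] v=[-5.2500 4.3750 -4.5000]
Step 3: x=[3.9922 12.7032 16.1797] v=[-2.7812 3.4375 -3.7812]
Step 4: x=[4.4766 12.9083 15.8653] v=[1.9376 0.8203 -1.2577]
Step 5: x=[5.9498 12.4290 16.3116] v=[5.8927 -1.9171 1.7853]
Step 6: x=[7.5553 11.6252 17.2873] v=[6.4221 -3.2154 3.9027]
Max displacement = 2.1347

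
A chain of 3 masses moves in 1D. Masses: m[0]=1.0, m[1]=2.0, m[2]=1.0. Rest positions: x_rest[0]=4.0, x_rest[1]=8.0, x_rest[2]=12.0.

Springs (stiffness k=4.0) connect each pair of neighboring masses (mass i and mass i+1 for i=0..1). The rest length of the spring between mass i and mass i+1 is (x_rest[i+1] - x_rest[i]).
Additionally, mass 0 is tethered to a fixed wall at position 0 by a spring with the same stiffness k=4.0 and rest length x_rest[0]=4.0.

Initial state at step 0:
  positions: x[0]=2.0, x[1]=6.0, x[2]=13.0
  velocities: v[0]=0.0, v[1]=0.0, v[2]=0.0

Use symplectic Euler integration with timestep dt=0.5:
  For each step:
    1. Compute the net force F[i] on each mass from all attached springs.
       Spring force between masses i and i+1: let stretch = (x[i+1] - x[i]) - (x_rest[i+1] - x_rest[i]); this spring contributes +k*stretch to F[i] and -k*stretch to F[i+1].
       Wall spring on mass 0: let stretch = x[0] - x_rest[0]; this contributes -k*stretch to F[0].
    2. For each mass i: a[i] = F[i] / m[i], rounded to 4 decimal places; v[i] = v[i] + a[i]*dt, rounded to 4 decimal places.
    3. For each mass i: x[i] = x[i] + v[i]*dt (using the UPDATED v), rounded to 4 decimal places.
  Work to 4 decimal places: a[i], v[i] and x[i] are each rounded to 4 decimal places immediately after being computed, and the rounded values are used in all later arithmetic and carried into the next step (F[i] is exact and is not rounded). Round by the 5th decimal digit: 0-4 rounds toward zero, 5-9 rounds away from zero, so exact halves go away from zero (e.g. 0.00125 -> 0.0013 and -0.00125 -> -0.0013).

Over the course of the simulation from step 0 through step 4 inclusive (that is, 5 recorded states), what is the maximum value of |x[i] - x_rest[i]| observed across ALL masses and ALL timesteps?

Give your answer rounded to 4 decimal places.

Step 0: x=[2.0000 6.0000 13.0000] v=[0.0000 0.0000 0.0000]
Step 1: x=[4.0000 7.5000 10.0000] v=[4.0000 3.0000 -6.0000]
Step 2: x=[5.5000 8.5000 8.5000] v=[3.0000 2.0000 -3.0000]
Step 3: x=[4.5000 8.0000 11.0000] v=[-2.0000 -1.0000 5.0000]
Step 4: x=[2.5000 7.2500 14.5000] v=[-4.0000 -1.5000 7.0000]
Max displacement = 3.5000

Answer: 3.5000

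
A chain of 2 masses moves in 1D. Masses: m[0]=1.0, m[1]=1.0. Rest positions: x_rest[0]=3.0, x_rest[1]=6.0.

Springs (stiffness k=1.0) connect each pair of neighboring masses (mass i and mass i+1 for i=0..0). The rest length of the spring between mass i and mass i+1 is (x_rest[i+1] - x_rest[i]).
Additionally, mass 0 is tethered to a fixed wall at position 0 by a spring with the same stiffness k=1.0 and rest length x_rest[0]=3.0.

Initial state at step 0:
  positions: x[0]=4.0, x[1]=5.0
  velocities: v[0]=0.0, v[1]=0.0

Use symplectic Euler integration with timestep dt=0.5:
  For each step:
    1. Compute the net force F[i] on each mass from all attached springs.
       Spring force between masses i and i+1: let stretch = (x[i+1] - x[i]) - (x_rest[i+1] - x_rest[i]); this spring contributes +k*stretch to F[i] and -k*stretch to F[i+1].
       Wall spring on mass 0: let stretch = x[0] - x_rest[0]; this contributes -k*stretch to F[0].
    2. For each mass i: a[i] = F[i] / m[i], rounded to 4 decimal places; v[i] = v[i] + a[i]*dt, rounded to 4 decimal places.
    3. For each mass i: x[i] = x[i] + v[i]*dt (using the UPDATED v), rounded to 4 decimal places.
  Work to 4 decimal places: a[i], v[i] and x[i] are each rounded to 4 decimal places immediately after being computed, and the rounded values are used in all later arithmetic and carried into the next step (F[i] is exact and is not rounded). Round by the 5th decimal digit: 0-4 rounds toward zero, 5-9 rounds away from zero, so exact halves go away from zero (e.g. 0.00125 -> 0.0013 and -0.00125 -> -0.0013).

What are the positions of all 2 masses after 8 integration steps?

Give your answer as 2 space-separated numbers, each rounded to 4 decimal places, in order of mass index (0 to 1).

Answer: 4.0468 5.6917

Derivation:
Step 0: x=[4.0000 5.0000] v=[0.0000 0.0000]
Step 1: x=[3.2500 5.5000] v=[-1.5000 1.0000]
Step 2: x=[2.2500 6.1875] v=[-2.0000 1.3750]
Step 3: x=[1.6719 6.6407] v=[-1.1563 0.9063]
Step 4: x=[1.9180 6.6017] v=[0.4922 -0.0781]
Step 5: x=[2.8556 6.1417] v=[1.8751 -0.9200]
Step 6: x=[3.9008 5.6102] v=[2.0904 -1.0631]
Step 7: x=[4.3982 5.4013] v=[0.9947 -0.4178]
Step 8: x=[4.0468 5.6917] v=[-0.7029 0.5807]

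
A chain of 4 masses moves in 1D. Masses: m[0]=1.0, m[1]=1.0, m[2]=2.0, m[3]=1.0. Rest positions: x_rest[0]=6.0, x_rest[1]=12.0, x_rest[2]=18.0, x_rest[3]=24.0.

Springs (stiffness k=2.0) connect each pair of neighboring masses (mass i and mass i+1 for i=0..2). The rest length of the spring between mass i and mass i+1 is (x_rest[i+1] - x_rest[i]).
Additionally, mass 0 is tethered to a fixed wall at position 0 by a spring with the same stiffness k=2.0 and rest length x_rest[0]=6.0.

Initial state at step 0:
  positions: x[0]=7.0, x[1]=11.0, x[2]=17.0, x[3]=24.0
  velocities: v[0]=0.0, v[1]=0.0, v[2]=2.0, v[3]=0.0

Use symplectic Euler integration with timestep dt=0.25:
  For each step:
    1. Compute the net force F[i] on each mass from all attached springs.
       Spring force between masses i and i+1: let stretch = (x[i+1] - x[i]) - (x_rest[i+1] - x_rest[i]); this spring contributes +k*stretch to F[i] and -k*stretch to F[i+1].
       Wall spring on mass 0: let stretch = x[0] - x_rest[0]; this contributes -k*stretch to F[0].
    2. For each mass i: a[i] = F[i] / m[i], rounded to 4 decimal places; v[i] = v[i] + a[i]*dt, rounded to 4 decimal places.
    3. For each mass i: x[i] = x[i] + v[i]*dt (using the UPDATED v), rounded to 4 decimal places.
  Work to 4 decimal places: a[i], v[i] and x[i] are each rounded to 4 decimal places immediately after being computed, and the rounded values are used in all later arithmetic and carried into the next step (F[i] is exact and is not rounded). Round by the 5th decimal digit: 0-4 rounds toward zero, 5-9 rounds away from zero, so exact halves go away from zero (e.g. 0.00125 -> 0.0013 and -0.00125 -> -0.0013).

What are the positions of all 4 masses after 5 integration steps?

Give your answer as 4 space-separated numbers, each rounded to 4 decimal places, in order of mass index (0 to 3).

Step 0: x=[7.0000 11.0000 17.0000 24.0000] v=[0.0000 0.0000 2.0000 0.0000]
Step 1: x=[6.6250 11.2500 17.5625 23.8750] v=[-1.5000 1.0000 2.2500 -0.5000]
Step 2: x=[6.0000 11.7110 18.1250 23.7109] v=[-2.5000 1.8438 2.2500 -0.6563]
Step 3: x=[5.3389 12.2598 18.6358 23.5986] v=[-2.6445 2.1953 2.0430 -0.4493]
Step 4: x=[4.8755 12.7405 19.0582 23.6159] v=[-1.8535 1.9229 1.6897 0.0693]
Step 5: x=[4.7858 13.0278 19.3706 23.8135] v=[-0.3588 1.1493 1.2497 0.7905]

Answer: 4.7858 13.0278 19.3706 23.8135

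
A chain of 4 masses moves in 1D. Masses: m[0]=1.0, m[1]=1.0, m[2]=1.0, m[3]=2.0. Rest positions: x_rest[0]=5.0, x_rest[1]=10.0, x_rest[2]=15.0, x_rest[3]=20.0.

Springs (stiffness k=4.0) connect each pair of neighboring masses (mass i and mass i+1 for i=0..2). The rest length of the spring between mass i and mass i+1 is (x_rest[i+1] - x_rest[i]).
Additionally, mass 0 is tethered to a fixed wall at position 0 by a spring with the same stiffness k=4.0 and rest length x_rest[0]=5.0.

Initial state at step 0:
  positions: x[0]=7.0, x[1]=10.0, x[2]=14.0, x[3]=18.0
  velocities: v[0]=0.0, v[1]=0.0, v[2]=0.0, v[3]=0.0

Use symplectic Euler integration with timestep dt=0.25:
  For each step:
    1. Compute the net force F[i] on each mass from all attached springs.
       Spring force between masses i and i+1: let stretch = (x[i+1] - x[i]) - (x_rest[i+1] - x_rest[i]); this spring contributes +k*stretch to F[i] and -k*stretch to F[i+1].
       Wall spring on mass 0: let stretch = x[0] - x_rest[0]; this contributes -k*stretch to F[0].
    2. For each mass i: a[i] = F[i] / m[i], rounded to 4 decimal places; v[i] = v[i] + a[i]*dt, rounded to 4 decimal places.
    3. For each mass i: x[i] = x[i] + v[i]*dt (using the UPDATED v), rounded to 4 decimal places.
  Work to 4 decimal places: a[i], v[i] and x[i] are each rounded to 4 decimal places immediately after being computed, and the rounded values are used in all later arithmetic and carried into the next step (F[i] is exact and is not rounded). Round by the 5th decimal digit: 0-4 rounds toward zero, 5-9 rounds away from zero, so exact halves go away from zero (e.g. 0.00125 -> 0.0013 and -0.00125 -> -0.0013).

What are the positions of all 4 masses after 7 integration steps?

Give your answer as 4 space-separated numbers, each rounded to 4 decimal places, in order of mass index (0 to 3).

Answer: 4.5355 7.7348 13.5326 20.3719

Derivation:
Step 0: x=[7.0000 10.0000 14.0000 18.0000] v=[0.0000 0.0000 0.0000 0.0000]
Step 1: x=[6.0000 10.2500 14.0000 18.1250] v=[-4.0000 1.0000 0.0000 0.5000]
Step 2: x=[4.5625 10.3750 14.0938 18.3594] v=[-5.7500 0.5000 0.3750 0.9375]
Step 3: x=[3.4375 9.9766 14.3243 18.6856] v=[-4.5000 -1.5937 0.9218 1.3047]
Step 4: x=[3.0879 9.0303 14.5582 19.0916] v=[-1.3984 -3.7851 0.9354 1.6241]
Step 5: x=[3.4519 7.9804 14.5434 19.5560] v=[1.4561 -4.1996 -0.0591 1.8574]
Step 6: x=[4.0851 7.4391 14.1410 20.0188] v=[2.5327 -2.1651 -1.6095 1.8511]
Step 7: x=[4.5355 7.7348 13.5326 20.3719] v=[1.8016 1.1828 -2.4336 1.4122]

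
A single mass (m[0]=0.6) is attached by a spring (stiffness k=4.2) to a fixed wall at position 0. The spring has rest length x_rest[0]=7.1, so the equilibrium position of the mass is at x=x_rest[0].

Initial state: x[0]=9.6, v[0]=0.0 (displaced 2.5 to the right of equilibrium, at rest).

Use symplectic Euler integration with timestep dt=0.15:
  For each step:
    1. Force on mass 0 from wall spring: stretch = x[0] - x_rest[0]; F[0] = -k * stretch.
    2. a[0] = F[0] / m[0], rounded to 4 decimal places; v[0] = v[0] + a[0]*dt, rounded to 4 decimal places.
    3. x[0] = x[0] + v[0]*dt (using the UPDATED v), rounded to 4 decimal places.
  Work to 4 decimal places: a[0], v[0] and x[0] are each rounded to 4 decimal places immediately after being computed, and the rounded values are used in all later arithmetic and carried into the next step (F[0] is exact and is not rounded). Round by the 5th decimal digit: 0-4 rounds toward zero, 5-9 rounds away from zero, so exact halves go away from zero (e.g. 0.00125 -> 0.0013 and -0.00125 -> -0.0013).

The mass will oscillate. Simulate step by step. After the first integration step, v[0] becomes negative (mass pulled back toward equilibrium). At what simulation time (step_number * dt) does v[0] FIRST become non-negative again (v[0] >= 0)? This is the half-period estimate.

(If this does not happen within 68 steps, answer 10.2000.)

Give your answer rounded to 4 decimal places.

Answer: 1.2000

Derivation:
Step 0: x=[9.6000] v=[0.0000]
Step 1: x=[9.2063] v=[-2.6250]
Step 2: x=[8.4808] v=[-4.8366]
Step 3: x=[7.5378] v=[-6.2864]
Step 4: x=[6.5259] v=[-6.7461]
Step 5: x=[5.6044] v=[-6.1433]
Step 6: x=[4.9185] v=[-4.5729]
Step 7: x=[4.5762] v=[-2.2823]
Step 8: x=[4.6314] v=[0.3677]
First v>=0 after going negative at step 8, time=1.2000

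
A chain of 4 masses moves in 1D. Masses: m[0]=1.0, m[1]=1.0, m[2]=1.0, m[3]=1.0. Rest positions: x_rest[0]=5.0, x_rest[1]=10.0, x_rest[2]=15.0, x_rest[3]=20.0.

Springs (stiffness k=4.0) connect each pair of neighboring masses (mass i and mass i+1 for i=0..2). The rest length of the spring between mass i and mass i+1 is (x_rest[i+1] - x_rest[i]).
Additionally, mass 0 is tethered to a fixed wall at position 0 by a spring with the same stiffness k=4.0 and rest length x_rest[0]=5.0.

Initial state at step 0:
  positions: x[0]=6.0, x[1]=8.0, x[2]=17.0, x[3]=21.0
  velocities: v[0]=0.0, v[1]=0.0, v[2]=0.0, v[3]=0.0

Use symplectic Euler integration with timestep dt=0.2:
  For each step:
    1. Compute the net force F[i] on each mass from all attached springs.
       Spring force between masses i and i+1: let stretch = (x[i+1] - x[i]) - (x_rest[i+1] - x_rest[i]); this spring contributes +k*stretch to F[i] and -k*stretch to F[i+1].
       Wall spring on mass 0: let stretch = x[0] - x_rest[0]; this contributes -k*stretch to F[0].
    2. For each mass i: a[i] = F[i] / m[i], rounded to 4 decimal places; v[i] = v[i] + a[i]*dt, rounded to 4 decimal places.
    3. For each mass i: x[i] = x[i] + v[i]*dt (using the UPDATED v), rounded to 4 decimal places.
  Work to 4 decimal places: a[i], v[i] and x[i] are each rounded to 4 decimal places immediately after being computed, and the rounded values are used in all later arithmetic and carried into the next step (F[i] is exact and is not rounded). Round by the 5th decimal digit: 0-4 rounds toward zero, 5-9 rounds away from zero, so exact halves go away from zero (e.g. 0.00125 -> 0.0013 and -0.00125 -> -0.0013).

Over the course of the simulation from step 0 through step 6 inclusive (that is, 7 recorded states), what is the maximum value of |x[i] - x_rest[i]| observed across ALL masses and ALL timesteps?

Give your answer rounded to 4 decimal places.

Answer: 2.4522

Derivation:
Step 0: x=[6.0000 8.0000 17.0000 21.0000] v=[0.0000 0.0000 0.0000 0.0000]
Step 1: x=[5.3600 9.1200 16.2000 21.1600] v=[-3.2000 5.6000 -4.0000 0.8000]
Step 2: x=[4.4640 10.7712 15.0608 21.3264] v=[-4.4800 8.2560 -5.6960 0.8320]
Step 3: x=[3.8629 12.0996 14.2378 21.2903] v=[-3.0054 6.6419 -4.1152 -0.1805]
Step 4: x=[3.9616 12.4522 14.2010 20.9258] v=[0.4936 1.7631 -0.1838 -1.8225]
Step 5: x=[4.7850 11.7261 14.9604 20.2853] v=[4.1168 -3.6303 3.7970 -3.2023]
Step 6: x=[5.9533 10.4070 16.0543 19.5929] v=[5.8417 -6.5957 5.4695 -3.4622]
Max displacement = 2.4522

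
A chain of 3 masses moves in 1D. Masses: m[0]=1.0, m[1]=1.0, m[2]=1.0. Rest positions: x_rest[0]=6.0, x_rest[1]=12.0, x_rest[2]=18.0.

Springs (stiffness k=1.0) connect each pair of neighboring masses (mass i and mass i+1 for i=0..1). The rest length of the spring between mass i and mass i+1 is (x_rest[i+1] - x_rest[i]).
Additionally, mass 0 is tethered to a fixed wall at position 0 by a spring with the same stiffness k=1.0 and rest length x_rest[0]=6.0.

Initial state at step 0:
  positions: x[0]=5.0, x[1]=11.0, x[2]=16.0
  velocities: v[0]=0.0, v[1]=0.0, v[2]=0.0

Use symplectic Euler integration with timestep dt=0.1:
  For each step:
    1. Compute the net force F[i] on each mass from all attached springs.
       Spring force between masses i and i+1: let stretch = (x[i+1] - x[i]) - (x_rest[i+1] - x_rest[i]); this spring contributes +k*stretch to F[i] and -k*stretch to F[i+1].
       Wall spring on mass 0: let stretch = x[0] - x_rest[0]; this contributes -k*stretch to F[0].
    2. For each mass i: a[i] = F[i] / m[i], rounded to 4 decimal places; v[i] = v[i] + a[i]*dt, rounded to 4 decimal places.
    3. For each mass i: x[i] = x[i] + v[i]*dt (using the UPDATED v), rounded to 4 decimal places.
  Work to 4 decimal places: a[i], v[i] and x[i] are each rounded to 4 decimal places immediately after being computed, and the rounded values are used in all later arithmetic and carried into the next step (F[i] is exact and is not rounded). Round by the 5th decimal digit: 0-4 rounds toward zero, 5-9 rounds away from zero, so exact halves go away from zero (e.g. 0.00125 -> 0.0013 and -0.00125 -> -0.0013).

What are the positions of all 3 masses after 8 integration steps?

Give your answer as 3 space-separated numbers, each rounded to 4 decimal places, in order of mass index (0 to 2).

Step 0: x=[5.0000 11.0000 16.0000] v=[0.0000 0.0000 0.0000]
Step 1: x=[5.0100 10.9900 16.0100] v=[0.1000 -0.1000 0.1000]
Step 2: x=[5.0297 10.9704 16.0298] v=[0.1970 -0.1960 0.1980]
Step 3: x=[5.0585 10.9420 16.0590] v=[0.2881 -0.2841 0.2921]
Step 4: x=[5.0956 10.9059 16.0970] v=[0.3706 -0.3608 0.3804]
Step 5: x=[5.1398 10.8636 16.1431] v=[0.4421 -0.4227 0.4613]
Step 6: x=[5.1899 10.8169 16.1964] v=[0.5005 -0.4671 0.5334]
Step 7: x=[5.2443 10.7677 16.2560] v=[0.5442 -0.4919 0.5955]
Step 8: x=[5.3015 10.7182 16.3207] v=[0.5721 -0.4954 0.6467]

Answer: 5.3015 10.7182 16.3207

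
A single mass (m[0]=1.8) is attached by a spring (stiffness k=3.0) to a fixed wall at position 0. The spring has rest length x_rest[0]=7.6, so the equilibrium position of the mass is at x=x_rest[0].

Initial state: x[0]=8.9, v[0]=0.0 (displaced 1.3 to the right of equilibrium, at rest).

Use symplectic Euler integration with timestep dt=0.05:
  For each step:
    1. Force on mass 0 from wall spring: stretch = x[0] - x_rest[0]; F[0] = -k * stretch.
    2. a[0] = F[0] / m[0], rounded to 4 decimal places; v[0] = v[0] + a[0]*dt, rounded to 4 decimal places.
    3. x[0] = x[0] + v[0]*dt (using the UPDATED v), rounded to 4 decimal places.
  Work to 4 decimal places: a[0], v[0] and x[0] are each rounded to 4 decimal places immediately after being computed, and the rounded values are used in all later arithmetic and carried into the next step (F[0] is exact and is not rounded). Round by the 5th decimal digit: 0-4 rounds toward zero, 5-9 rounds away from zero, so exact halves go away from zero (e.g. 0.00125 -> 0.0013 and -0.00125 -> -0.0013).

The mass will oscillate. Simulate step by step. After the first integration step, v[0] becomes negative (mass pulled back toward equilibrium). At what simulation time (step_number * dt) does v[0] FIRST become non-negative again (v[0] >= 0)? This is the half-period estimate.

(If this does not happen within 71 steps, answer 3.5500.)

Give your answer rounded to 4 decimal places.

Answer: 2.4500

Derivation:
Step 0: x=[8.9000] v=[0.0000]
Step 1: x=[8.8946] v=[-0.1083]
Step 2: x=[8.8838] v=[-0.2162]
Step 3: x=[8.8676] v=[-0.3232]
Step 4: x=[8.8462] v=[-0.4288]
Step 5: x=[8.8196] v=[-0.5327]
Step 6: x=[8.7879] v=[-0.6343]
Step 7: x=[8.7512] v=[-0.7333]
Step 8: x=[8.7097] v=[-0.8292]
Step 9: x=[8.6636] v=[-0.9217]
Step 10: x=[8.6131] v=[-1.0103]
Step 11: x=[8.5584] v=[-1.0947]
Step 12: x=[8.4997] v=[-1.1746]
Step 13: x=[8.4372] v=[-1.2496]
Step 14: x=[8.3712] v=[-1.3194]
Step 15: x=[8.3020] v=[-1.3837]
Step 16: x=[8.2299] v=[-1.4422]
Step 17: x=[8.1552] v=[-1.4947]
Step 18: x=[8.0782] v=[-1.5410]
Step 19: x=[7.9992] v=[-1.5809]
Step 20: x=[7.9185] v=[-1.6142]
Step 21: x=[7.8365] v=[-1.6407]
Step 22: x=[7.7535] v=[-1.6604]
Step 23: x=[7.6698] v=[-1.6732]
Step 24: x=[7.5859] v=[-1.6790]
Step 25: x=[7.5020] v=[-1.6778]
Step 26: x=[7.4185] v=[-1.6696]
Step 27: x=[7.3358] v=[-1.6545]
Step 28: x=[7.2542] v=[-1.6325]
Step 29: x=[7.1740] v=[-1.6037]
Step 30: x=[7.0956] v=[-1.5682]
Step 31: x=[7.0193] v=[-1.5262]
Step 32: x=[6.9454] v=[-1.4778]
Step 33: x=[6.8742] v=[-1.4233]
Step 34: x=[6.8061] v=[-1.3628]
Step 35: x=[6.7413] v=[-1.2966]
Step 36: x=[6.6801] v=[-1.2250]
Step 37: x=[6.6227] v=[-1.1483]
Step 38: x=[6.5694] v=[-1.0669]
Step 39: x=[6.5204] v=[-0.9810]
Step 40: x=[6.4759] v=[-0.8910]
Step 41: x=[6.4360] v=[-0.7973]
Step 42: x=[6.4010] v=[-0.7003]
Step 43: x=[6.3710] v=[-0.6004]
Step 44: x=[6.3461] v=[-0.4980]
Step 45: x=[6.3264] v=[-0.3935]
Step 46: x=[6.3120] v=[-0.2874]
Step 47: x=[6.3030] v=[-0.1801]
Step 48: x=[6.2994] v=[-0.0720]
Step 49: x=[6.3012] v=[0.0364]
First v>=0 after going negative at step 49, time=2.4500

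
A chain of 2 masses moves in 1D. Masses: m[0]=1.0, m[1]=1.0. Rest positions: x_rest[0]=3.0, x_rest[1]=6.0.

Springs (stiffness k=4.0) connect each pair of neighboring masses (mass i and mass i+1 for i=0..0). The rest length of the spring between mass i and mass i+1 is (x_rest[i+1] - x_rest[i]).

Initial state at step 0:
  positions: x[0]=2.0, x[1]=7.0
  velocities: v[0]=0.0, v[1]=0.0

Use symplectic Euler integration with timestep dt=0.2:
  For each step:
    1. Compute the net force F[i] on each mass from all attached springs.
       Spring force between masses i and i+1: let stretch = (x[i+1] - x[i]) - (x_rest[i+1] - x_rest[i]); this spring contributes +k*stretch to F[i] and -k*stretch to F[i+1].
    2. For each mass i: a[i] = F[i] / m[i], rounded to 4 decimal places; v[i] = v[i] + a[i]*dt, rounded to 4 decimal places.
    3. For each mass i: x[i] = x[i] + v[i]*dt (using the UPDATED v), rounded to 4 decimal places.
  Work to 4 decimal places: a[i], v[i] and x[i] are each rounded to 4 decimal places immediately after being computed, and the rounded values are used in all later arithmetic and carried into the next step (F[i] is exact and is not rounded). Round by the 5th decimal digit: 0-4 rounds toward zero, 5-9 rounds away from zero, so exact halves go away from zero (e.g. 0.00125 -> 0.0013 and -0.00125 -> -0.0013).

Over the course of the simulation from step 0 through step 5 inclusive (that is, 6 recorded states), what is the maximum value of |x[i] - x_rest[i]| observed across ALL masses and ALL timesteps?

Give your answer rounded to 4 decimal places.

Step 0: x=[2.0000 7.0000] v=[0.0000 0.0000]
Step 1: x=[2.3200 6.6800] v=[1.6000 -1.6000]
Step 2: x=[2.8576 6.1424] v=[2.6880 -2.6880]
Step 3: x=[3.4408 5.5592] v=[2.9158 -2.9158]
Step 4: x=[3.8829 5.1171] v=[2.2105 -2.2105]
Step 5: x=[4.0425 4.9575] v=[0.7979 -0.7979]
Max displacement = 1.0425

Answer: 1.0425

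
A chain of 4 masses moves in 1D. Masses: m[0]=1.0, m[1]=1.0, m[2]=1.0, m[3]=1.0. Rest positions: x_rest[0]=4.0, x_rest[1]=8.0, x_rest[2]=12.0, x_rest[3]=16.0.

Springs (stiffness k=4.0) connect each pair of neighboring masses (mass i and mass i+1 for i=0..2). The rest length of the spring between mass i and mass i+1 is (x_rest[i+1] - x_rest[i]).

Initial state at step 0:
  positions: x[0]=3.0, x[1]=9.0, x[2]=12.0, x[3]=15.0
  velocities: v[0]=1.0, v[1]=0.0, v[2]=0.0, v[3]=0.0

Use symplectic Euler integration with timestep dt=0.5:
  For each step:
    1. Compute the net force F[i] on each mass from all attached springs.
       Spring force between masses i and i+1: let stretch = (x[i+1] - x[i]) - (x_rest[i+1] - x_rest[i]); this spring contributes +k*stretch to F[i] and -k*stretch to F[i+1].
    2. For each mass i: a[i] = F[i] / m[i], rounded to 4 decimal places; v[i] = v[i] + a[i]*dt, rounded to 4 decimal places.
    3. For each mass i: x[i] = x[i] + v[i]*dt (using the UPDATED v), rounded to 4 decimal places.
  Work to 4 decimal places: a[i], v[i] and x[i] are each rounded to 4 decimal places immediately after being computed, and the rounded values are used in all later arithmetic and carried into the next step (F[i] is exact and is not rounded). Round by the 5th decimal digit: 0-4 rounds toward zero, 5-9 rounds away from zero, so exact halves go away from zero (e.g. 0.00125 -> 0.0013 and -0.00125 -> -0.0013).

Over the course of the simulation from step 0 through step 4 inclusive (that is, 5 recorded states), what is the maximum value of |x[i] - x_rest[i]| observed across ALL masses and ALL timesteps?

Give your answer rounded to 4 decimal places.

Answer: 2.0000

Derivation:
Step 0: x=[3.0000 9.0000 12.0000 15.0000] v=[1.0000 0.0000 0.0000 0.0000]
Step 1: x=[5.5000 6.0000 12.0000 16.0000] v=[5.0000 -6.0000 0.0000 2.0000]
Step 2: x=[4.5000 8.5000 10.0000 17.0000] v=[-2.0000 5.0000 -4.0000 2.0000]
Step 3: x=[3.5000 8.5000 13.5000 15.0000] v=[-2.0000 0.0000 7.0000 -4.0000]
Step 4: x=[3.5000 8.5000 13.5000 15.5000] v=[0.0000 0.0000 0.0000 1.0000]
Max displacement = 2.0000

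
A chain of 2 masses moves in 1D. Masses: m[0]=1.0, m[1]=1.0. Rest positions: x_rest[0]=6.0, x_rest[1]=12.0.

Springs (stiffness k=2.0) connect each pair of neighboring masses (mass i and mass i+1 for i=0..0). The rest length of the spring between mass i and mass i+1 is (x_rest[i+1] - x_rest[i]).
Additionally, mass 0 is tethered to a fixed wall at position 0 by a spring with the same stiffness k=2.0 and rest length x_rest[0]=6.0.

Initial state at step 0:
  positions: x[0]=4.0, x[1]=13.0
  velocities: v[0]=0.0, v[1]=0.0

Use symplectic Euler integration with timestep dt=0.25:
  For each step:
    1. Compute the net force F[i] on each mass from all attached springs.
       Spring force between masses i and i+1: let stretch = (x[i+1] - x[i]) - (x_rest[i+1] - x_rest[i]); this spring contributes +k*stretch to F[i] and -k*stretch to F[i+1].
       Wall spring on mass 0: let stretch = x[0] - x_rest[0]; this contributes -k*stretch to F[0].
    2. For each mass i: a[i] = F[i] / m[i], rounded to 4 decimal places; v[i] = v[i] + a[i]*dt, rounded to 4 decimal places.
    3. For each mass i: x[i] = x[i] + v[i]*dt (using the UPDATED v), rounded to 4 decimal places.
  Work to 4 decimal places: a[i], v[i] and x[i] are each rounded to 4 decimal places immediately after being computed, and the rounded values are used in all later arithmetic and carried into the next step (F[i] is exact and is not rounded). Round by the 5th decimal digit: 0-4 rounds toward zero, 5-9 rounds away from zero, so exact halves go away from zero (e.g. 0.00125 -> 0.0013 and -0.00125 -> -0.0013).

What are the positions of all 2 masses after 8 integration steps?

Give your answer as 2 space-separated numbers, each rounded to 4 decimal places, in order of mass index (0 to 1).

Step 0: x=[4.0000 13.0000] v=[0.0000 0.0000]
Step 1: x=[4.6250 12.6250] v=[2.5000 -1.5000]
Step 2: x=[5.6719 12.0000] v=[4.1875 -2.5000]
Step 3: x=[6.8008 11.3340] v=[4.5156 -2.6641]
Step 4: x=[7.6463 10.8513] v=[3.3818 -1.9307]
Step 5: x=[7.9366 10.7180] v=[1.1612 -0.5332]
Step 6: x=[7.5825 10.9870] v=[-1.4164 1.0761]
Step 7: x=[6.7062 11.5805] v=[-3.5054 2.3739]
Step 8: x=[5.6009 12.3147] v=[-4.4214 2.9368]

Answer: 5.6009 12.3147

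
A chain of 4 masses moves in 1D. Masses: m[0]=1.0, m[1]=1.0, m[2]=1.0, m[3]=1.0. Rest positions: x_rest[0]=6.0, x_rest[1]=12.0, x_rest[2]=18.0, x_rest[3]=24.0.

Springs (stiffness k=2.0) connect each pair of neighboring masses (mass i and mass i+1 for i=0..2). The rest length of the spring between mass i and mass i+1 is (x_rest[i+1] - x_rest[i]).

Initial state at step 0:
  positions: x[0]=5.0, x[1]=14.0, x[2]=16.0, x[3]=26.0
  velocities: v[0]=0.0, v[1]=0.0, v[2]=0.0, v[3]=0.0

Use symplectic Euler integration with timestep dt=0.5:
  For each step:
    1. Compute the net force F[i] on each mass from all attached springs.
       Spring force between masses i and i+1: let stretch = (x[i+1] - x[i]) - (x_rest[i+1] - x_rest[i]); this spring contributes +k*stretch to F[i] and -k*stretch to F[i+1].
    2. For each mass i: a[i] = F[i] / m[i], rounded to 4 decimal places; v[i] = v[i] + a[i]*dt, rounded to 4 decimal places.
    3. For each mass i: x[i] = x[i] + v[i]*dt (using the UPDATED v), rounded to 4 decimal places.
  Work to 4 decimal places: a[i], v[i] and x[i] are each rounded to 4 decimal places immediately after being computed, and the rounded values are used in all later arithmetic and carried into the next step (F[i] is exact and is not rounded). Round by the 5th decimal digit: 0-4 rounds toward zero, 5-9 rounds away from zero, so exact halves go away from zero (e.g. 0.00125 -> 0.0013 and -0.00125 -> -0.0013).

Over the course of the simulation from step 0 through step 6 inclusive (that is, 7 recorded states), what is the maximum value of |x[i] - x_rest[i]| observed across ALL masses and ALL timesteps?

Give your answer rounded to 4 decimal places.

Answer: 3.3750

Derivation:
Step 0: x=[5.0000 14.0000 16.0000 26.0000] v=[0.0000 0.0000 0.0000 0.0000]
Step 1: x=[6.5000 10.5000 20.0000 24.0000] v=[3.0000 -7.0000 8.0000 -4.0000]
Step 2: x=[7.0000 9.7500 21.2500 23.0000] v=[1.0000 -1.5000 2.5000 -2.0000]
Step 3: x=[5.8750 13.3750 17.6250 24.1250] v=[-2.2500 7.2500 -7.2500 2.2500]
Step 4: x=[5.5000 15.3750 15.1250 25.0000] v=[-0.7500 4.0000 -5.0000 1.7500]
Step 5: x=[7.0625 12.3125 17.6875 23.9375] v=[3.1250 -6.1250 5.1250 -2.1250]
Step 6: x=[8.2500 9.3125 20.6875 22.7500] v=[2.3750 -6.0000 6.0000 -2.3750]
Max displacement = 3.3750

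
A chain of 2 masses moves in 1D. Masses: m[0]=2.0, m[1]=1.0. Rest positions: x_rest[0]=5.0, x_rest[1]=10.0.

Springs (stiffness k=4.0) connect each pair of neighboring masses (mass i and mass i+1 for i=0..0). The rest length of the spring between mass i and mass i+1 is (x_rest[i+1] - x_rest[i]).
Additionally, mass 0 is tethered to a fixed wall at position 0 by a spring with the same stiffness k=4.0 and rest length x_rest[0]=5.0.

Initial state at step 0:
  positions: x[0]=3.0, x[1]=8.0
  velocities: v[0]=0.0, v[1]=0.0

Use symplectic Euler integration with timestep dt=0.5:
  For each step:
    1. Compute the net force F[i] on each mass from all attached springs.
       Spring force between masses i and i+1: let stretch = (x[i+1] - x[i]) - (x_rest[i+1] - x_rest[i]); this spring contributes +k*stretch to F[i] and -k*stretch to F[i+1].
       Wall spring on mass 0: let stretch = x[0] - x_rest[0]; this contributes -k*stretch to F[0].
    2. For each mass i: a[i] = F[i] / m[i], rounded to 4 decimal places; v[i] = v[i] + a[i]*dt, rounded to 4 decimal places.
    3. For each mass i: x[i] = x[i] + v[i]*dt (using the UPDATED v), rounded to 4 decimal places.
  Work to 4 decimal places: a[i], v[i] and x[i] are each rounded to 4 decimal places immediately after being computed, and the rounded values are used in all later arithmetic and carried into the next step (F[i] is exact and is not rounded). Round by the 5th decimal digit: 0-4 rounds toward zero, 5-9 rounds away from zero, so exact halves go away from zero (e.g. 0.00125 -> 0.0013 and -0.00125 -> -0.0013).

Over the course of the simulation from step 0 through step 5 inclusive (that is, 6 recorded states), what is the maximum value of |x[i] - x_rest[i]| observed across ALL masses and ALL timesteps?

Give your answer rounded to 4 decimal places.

Step 0: x=[3.0000 8.0000] v=[0.0000 0.0000]
Step 1: x=[4.0000 8.0000] v=[2.0000 0.0000]
Step 2: x=[5.0000 9.0000] v=[2.0000 2.0000]
Step 3: x=[5.5000 11.0000] v=[1.0000 4.0000]
Step 4: x=[6.0000 12.5000] v=[1.0000 3.0000]
Step 5: x=[6.7500 12.5000] v=[1.5000 0.0000]
Max displacement = 2.5000

Answer: 2.5000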